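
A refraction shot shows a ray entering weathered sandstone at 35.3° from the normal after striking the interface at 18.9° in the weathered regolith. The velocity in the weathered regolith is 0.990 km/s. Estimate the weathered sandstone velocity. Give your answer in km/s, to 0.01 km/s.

Snell's law: sin 18.9°/V₁ = sin 35.3°/V₂.
V₂ = V₁·sin 35.3°/sin 18.9° = 0.990 × 1.7840 = 1.77 km/s.

1.77 km/s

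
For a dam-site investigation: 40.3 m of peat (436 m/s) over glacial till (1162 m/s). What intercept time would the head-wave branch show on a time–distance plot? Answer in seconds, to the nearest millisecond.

0.171 s

tᵢ = 2h·√(V₂²−V₁²)/(V₁V₂).
√(V₂²−V₁²) = √(1162²−436²) = 1077.1 m/s.
tᵢ = 2·40.3·1077.1/(436·1162) = 0.17136 s.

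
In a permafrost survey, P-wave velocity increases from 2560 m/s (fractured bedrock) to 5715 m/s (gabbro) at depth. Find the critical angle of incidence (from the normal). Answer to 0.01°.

26.61°

At critical incidence the refracted ray runs along the interface (θ₂ = 90°), so sin θ_c = V₁/V₂.
θ_c = arcsin(2560/5715) = arcsin 0.4479 = 26.61°.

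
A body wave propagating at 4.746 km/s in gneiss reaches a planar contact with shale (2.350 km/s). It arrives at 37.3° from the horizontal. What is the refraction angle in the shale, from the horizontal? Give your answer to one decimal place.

66.8°

Convert to the normal: θ₁ = 90° − 37.3° = 52.7°.
Snell's law: sin θ₂ = (V₂/V₁)·sin θ₁ = (2.350/4.746)·sin 52.7° = 0.3939.
θ₂ = arcsin 0.3939 = 23.20° from the normal.
From the interface: 90° − 23.20° = 66.80°.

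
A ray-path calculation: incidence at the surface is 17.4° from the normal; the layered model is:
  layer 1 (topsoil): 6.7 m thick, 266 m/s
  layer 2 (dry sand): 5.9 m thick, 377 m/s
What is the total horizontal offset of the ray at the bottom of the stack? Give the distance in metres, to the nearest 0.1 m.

4.9 m

Apply Snell's law at each interface; in layer i the horizontal offset is hᵢ·tan θᵢ.
Layer 1: θ = 17.40°; offset = 6.7·tan 17.40° = 2.100 m.
Layer 2: sin θ = 377·sin 17.4°/266 = 0.4238, θ = 25.08°; offset = 5.9·tan 25.08° = 2.761 m.
Total horizontal offset = 4.860 m.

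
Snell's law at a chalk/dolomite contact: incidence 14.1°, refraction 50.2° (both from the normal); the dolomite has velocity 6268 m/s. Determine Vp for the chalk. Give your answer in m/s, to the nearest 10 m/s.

1990 m/s

Snell's law: sin 14.1°/V₁ = sin 50.2°/V₂.
V₁ = V₂·sin 14.1°/sin 50.2° = 6268 × 0.3171 = 1987.52 m/s.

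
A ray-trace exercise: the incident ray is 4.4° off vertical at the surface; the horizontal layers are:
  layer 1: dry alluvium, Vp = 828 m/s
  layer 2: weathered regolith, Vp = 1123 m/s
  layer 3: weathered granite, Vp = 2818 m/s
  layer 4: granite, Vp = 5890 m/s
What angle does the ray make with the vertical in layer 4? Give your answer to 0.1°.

Snell's law across each interface conserves sin θ / V, so sin θ_4 = V_4·sin θ₁/V₁.
sin θ_4 = 5890 × sin 4.4° / 828 = 0.5457.
θ_4 = arcsin 0.5457 = 33.08°.

33.1°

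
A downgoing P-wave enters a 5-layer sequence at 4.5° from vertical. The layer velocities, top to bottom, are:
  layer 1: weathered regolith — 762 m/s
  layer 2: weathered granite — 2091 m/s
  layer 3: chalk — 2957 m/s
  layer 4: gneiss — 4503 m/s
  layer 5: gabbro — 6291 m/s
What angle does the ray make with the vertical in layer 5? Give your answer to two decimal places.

Ray parameter p = sin 4.5° / 762 = 1.0296e-04 s/m.
sin θ_5 = p·V_5 = 1.0296e-04 × 6291 = 0.6478.
θ_5 = 40.37° from the vertical.

40.37°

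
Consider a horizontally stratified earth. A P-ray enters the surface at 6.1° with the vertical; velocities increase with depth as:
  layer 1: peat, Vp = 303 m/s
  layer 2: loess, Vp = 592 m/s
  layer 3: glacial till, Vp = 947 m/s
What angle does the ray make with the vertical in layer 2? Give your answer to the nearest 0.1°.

Snell's law across each interface conserves sin θ / V, so sin θ_2 = V_2·sin θ₁/V₁.
sin θ_2 = 592 × sin 6.1° / 303 = 0.2076.
θ_2 = 11.98° from the vertical.

12.0°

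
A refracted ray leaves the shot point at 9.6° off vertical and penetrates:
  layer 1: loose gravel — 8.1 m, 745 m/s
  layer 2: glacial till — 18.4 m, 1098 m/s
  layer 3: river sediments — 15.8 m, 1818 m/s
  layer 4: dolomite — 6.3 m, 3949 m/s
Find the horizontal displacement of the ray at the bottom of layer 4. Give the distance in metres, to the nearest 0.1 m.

25.0 m

Ray parameter p = sin 9.6° / 745 m/s = 2.2385e-04 s/m.
Layer 1: θ = 9.60°; offset = 8.1·tan 9.60° = 1.370 m.
Layer 2: sin θ = p·1098 = 0.2458 → θ = 14.23°; offset = 18.4·tan 14.23° = 4.666 m.
Layer 3: sin θ = p·1818 = 0.4070 → θ = 24.01°; offset = 15.8·tan 24.01° = 7.039 m.
Layer 4: sin θ = p·3949 = 0.8840 → θ = 62.13°; offset = 6.3·tan 62.13° = 11.912 m.
Σ offsets = 24.987 m.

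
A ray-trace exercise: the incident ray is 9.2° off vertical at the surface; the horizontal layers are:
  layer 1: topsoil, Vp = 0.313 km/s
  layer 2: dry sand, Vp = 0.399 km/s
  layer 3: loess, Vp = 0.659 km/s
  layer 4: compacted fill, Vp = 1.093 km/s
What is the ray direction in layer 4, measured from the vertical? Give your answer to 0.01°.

Ray parameter p = sin 9.2° / 0.313 = 5.1080e-01 s/km.
sin θ_4 = p·V_4 = 5.1080e-01 × 1.093 = 0.5583.
θ_4 = arcsin 0.5583 = 33.94°.

33.94°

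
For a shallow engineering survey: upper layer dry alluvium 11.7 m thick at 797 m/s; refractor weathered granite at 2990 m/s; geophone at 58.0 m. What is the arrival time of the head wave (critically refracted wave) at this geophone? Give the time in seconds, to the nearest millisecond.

0.048 s

t = x/V₂ + 2h·√(V₂²−V₁²)/(V₁V₂).
√(V₂²−V₁²) = √(2990²−797²) = 2881.8 m/s; delay term = 2·11.7·2881.8/(797·2990) = 0.02830 s.
t = 58.0/2990 + 0.02830 = 0.04770 s.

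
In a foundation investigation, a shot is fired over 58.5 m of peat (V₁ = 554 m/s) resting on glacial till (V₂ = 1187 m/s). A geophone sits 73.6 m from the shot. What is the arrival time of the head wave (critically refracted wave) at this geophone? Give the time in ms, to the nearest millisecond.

249 ms

t = x/V₂ + 2h·√(V₂²−V₁²)/(V₁V₂).
√(V₂²−V₁²) = √(1187²−554²) = 1049.8 m/s; delay term = 2·58.5·1049.8/(554·1187) = 0.18678 s.
t = 73.6/1187 + 0.18678 = 0.24878 s.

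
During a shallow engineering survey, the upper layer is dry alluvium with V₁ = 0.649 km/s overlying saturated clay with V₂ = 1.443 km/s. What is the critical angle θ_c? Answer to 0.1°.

At critical incidence the refracted ray runs along the interface (θ₂ = 90°), so sin θ_c = V₁/V₂.
θ_c = arcsin(0.649/1.443) = arcsin 0.4498 = 26.73°.

26.7°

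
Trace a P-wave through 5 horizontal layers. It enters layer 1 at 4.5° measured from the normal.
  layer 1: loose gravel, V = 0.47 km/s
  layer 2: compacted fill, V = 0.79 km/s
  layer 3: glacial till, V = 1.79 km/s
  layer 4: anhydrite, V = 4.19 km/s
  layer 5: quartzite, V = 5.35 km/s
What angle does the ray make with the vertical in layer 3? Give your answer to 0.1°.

17.4°

Ray parameter p = sin 4.5° / 0.47 = 1.6693e-01 s/km.
sin θ_3 = p·V_3 = 1.6693e-01 × 1.79 = 0.2988.
θ_3 = arcsin 0.2988 = 17.39°.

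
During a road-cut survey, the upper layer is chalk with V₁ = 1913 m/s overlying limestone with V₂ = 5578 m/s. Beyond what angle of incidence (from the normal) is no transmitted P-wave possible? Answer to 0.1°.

20.1°

Critical incidence: sin θ_c = V₁/V₂ = 1913/5578 = 0.3430.
θ_c = arcsin 0.3430 = 20.06°.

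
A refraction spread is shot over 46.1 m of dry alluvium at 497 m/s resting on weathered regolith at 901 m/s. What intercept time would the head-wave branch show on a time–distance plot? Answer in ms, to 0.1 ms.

θ_c = arcsin(V₁/V₂) = arcsin(497/901) = 33.48°; cos θ_c = 0.8341.
tᵢ = 2h·cos θ_c / V₁ = 2·46.1·0.8341 / 497 = 0.15474 s.

154.7 ms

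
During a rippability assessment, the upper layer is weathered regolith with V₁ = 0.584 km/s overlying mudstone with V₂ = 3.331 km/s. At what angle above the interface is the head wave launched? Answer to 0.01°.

Critical incidence: sin θ_c = V₁/V₂ = 0.584/3.331 = 0.1753.
θ_c = arcsin 0.1753 = 10.10°.
Measured from the interface: 90° − 10.10° = 79.90°.

79.90°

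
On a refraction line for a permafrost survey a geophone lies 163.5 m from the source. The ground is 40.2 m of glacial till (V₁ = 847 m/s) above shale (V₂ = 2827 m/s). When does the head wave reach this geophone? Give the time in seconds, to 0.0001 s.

θ_c = arcsin(V₁/V₂) = arcsin(847/2827) = 17.43°, cos θ_c = 0.9541.
Intercept time tᵢ = 2h cos θ_c / V₁ = 2·40.2·0.9541/847 = 0.09056 s.
t = x/V₂ + tᵢ = 163.5/2827 + 0.09056 = 0.14840 s.

0.1484 s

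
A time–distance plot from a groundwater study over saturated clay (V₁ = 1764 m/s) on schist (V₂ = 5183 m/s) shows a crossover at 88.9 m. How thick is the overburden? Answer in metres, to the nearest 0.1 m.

h = (x_cross/2)·√((V₂−V₁)/(V₂+V₁)).
(V₂−V₁)/(V₂+V₁) = (5183−1764)/(5183+1764) = 0.4922; √ = 0.7015.
h = (88.9/2)·0.7015 = 31.18 m.

31.2 m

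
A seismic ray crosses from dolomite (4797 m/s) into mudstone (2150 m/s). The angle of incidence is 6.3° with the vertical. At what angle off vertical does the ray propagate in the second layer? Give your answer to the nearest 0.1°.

sin θ₁/V₁ = sin θ₂/V₂ ⇒ sin θ₂ = 2150·sin 6.3°/4797 = 2150·0.1097/4797 = 0.0492.
θ₂ = sin⁻¹(0.0492) = 2.82° (from vertical).

2.8°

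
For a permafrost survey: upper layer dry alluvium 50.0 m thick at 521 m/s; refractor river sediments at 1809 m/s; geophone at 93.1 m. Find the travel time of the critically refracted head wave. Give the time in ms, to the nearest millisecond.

t = x/V₂ + 2h·√(V₂²−V₁²)/(V₁V₂).
√(V₂²−V₁²) = √(1809²−521²) = 1732.4 m/s; delay term = 2·50.0·1732.4/(521·1809) = 0.18381 s.
t = 93.1/1809 + 0.18381 = 0.23527 s.

235 ms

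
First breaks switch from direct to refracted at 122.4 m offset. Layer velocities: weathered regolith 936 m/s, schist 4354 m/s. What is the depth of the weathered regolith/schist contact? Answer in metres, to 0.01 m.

49.19 m

h = (x_cross/2)·√((V₂−V₁)/(V₂+V₁)).
(V₂−V₁)/(V₂+V₁) = (4354−936)/(4354+936) = 0.6461; √ = 0.8038.
h = (122.4/2)·0.8038 = 49.19 m.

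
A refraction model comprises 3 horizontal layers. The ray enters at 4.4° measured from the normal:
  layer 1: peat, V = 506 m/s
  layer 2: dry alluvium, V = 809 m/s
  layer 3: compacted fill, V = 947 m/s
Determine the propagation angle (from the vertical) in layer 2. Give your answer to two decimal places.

7.05°

Ray parameter p = sin 4.4° / 506 = 1.5162e-04 s/m.
sin θ_2 = p·V_2 = 1.5162e-04 × 809 = 0.1227.
θ_2 = arcsin 0.1227 = 7.05°.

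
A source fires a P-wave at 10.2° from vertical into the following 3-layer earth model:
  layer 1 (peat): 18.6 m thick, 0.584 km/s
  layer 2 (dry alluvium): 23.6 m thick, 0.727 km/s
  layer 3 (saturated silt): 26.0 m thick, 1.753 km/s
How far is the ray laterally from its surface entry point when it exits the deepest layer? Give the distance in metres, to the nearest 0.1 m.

Apply Snell's law at each interface; in layer i the horizontal offset is hᵢ·tan θᵢ.
Layer 1: θ = 10.20°; offset = 18.6·tan 10.20° = 3.347 m.
Layer 2: sin θ = 0.727·sin 10.2°/0.584 = 0.2204, θ = 12.74°; offset = 23.6·tan 12.74° = 5.334 m.
Layer 3: sin θ = 1.753·sin 10.2°/0.584 = 0.5316, θ = 32.11°; offset = 26.0·tan 32.11° = 16.317 m.
Summing the layer offsets gives 24.997 m.

25.0 m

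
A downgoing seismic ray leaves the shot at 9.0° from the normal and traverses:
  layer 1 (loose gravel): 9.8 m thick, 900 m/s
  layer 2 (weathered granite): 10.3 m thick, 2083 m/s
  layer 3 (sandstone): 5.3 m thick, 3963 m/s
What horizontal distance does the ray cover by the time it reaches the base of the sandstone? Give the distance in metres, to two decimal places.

Apply Snell's law at each interface; in layer i the horizontal offset is hᵢ·tan θᵢ.
Layer 1: θ = 9.00°; offset = 9.8·tan 9.00° = 1.5522 m.
Layer 2: sin θ = 2083·sin 9.0°/900 = 0.3621, θ = 21.23°; offset = 10.3·tan 21.23° = 4.0006 m.
Layer 3: sin θ = 3963·sin 9.0°/900 = 0.6888, θ = 43.54°; offset = 5.3·tan 43.54° = 5.0362 m.
Total horizontal offset = 10.5890 m.

10.59 m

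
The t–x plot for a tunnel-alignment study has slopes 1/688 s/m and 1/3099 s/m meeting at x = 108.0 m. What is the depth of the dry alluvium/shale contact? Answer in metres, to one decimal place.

43.1 m

h = (x_cross/2)·√((V₂−V₁)/(V₂+V₁)).
(V₂−V₁)/(V₂+V₁) = (3099−688)/(3099+688) = 0.6367; √ = 0.7979.
h = (108.0/2)·0.7979 = 43.09 m.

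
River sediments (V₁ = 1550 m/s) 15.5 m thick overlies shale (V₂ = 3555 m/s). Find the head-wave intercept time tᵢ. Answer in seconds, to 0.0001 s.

0.0180 s

tᵢ = 2h·√(V₂²−V₁²)/(V₁V₂).
√(V₂²−V₁²) = √(3555²−1550²) = 3199.3 m/s.
tᵢ = 2·15.5·3199.3/(1550·3555) = 0.01800 s.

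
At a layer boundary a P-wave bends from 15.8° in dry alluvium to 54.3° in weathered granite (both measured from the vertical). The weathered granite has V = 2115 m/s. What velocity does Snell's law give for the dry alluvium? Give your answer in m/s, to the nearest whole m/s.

Snell's law: sin 15.8°/V₁ = sin 54.3°/V₂.
V₁ = V₂·sin 15.8°/sin 54.3° = 2115 × 0.3353 = 709.13 m/s.

709 m/s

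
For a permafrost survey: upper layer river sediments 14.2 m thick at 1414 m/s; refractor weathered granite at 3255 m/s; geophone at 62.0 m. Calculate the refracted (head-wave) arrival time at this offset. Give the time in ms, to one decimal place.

t = x/V₂ + 2h·√(V₂²−V₁²)/(V₁V₂).
√(V₂²−V₁²) = √(3255²−1414²) = 2931.8 m/s; delay term = 2·14.2·2931.8/(1414·3255) = 0.01809 s.
t = 62.0/3255 + 0.01809 = 0.03714 s.

37.1 ms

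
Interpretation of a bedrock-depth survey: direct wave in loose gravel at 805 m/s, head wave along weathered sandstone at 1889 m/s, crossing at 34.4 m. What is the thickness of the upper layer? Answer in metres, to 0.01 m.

x_cross = 2h·√((V₂+V₁)/(V₂−V₁)) → h = x_cross / (2·√((V₂+V₁)/(V₂−V₁))).
√((V₂+V₁)/(V₂−V₁)) = √((1889+805)/(1889−805)) = 1.5765.
h = 34.4 / (2·1.5765) = 10.91 m.

10.91 m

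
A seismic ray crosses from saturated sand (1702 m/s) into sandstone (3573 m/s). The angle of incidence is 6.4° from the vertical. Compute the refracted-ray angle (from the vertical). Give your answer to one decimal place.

sin θ₁/V₁ = sin θ₂/V₂ ⇒ sin θ₂ = 3573·sin 6.4°/1702 = 3573·0.1115/1702 = 0.2340.
θ₂ = arcsin 0.2340 = 13.53° from the normal.

13.5°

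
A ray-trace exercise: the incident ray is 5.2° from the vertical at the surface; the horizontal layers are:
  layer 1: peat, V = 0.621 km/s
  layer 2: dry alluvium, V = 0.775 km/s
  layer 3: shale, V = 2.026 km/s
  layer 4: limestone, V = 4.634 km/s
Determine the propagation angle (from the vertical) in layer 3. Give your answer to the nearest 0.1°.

Ray parameter p = sin 5.2° / 0.621 = 1.4595e-01 s/km.
sin θ_3 = p·V_3 = 1.4595e-01 × 2.026 = 0.2957.
θ_3 = 17.20° from the vertical.

17.2°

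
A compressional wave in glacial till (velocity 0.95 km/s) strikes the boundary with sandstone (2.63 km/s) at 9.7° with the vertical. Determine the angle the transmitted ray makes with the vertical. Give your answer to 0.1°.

27.8°

sin θ₁/V₁ = sin θ₂/V₂ ⇒ sin θ₂ = 2.63·sin 9.7°/0.95 = 2.63·0.1685/0.95 = 0.4664.
θ₂ = sin⁻¹(0.4664) = 27.80° (from vertical).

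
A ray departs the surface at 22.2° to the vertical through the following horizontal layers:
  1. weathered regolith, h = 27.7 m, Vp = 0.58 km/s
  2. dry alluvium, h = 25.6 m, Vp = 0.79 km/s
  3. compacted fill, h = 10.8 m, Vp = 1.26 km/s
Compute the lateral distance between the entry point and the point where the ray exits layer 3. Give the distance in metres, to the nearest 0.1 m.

42.2 m

Ray parameter p = sin 22.2° / 0.58 km/s = 6.5145e-01 s/km.
Layer 1: θ = 22.20°; offset = 27.7·tan 22.20° = 11.304 m.
Layer 2: sin θ = p·0.79 = 0.5146 → θ = 30.97°; offset = 25.6·tan 30.97° = 15.366 m.
Layer 3: sin θ = p·1.26 = 0.8208 → θ = 55.17°; offset = 10.8·tan 55.17° = 15.520 m.
Total horizontal offset = 42.191 m.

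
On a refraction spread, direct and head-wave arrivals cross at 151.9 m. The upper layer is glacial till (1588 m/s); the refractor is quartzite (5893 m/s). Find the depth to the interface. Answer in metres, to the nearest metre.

58 m

h = (x_cross/2)·√((V₂−V₁)/(V₂+V₁)).
(V₂−V₁)/(V₂+V₁) = (5893−1588)/(5893+1588) = 0.5755; √ = 0.7586.
h = (151.9/2)·0.7586 = 57.61 m.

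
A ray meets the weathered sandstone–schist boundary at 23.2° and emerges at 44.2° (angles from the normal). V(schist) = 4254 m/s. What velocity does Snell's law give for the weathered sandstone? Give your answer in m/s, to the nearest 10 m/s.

sin 23.2° = 0.3939; sin 44.2° = 0.6972.
V₁ = V₂·(sin θ₁/sin θ₂) = 4254·(0.3939/0.6972) = 2403.78 m/s.

2400 m/s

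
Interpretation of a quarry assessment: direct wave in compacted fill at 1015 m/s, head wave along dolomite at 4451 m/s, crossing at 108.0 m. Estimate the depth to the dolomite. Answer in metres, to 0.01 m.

h = (x_cross/2)·√((V₂−V₁)/(V₂+V₁)).
(V₂−V₁)/(V₂+V₁) = (4451−1015)/(4451+1015) = 0.6286; √ = 0.7929.
h = (108.0/2)·0.7929 = 42.81 m.

42.81 m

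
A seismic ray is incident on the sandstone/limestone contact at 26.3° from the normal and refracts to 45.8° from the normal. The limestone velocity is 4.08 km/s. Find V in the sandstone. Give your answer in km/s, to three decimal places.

sin 26.3° = 0.4431; sin 45.8° = 0.7169.
V₁ = V₂·(sin θ₁/sin θ₂) = 4.08·(0.4431/0.7169) = 2.522 km/s.

2.522 km/s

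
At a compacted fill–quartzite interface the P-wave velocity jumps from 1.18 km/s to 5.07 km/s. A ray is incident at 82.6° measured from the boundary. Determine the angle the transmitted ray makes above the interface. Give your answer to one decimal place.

56.4°

Angle from the normal: 90° − 82.6° = 7.4°.
Snell's law: sin θ₂ = (V₂/V₁)·sin θ₁ = (5.07/1.18)·sin 7.4° = 0.5534.
θ₂ = arcsin 0.5534 = 33.60° from the normal.
From the interface: 90° − 33.60° = 56.40°.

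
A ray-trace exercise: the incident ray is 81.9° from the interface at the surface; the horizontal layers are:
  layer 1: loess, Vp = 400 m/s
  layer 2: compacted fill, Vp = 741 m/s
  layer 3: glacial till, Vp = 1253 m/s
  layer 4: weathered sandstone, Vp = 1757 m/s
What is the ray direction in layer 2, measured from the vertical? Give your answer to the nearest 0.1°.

15.1°

From the normal: θ₁ = 90° − 81.9° = 8.1°.
Ray parameter p = sin 8.1° / 400 = 3.5225e-04 s/m.
sin θ_2 = p·V_2 = 3.5225e-04 × 741 = 0.2610.
θ_2 = 15.13° from the vertical.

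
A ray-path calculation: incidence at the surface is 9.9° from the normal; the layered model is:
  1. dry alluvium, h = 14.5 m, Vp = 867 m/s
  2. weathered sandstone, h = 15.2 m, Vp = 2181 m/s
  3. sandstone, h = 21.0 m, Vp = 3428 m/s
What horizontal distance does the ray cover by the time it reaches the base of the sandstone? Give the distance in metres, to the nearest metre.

29 m

Apply Snell's law at each interface; in layer i the horizontal offset is hᵢ·tan θᵢ.
Layer 1: θ = 9.90°; offset = 14.5·tan 9.90° = 2.531 m.
Layer 2: sin θ = 2181·sin 9.9°/867 = 0.4325, θ = 25.63°; offset = 15.2·tan 25.63° = 7.291 m.
Layer 3: sin θ = 3428·sin 9.9°/867 = 0.6798, θ = 42.83°; offset = 21.0·tan 42.83° = 19.464 m.
Total horizontal offset = 29.286 m.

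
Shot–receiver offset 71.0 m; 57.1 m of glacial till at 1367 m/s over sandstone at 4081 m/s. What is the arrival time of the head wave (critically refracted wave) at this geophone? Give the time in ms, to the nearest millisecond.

θ_c = arcsin(V₁/V₂) = arcsin(1367/4081) = 19.57°, cos θ_c = 0.9422.
Intercept time tᵢ = 2h cos θ_c / V₁ = 2·57.1·0.9422/1367 = 0.07871 s.
t = x/V₂ + tᵢ = 71.0/4081 + 0.07871 = 0.09611 s.

96 ms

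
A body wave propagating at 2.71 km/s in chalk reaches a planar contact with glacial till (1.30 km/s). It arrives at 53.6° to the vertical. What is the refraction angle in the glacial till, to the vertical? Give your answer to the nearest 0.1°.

22.7°

Snell's law: sin θ₂ = (V₂/V₁)·sin θ₁ = (1.30/2.71)·sin 53.6° = 0.3861.
θ₂ = arcsin 0.3861 = 22.71° from the normal.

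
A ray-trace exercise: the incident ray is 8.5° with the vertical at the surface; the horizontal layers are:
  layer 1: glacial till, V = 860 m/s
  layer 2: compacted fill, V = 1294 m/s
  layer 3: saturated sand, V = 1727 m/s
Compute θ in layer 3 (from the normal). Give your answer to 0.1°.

17.3°

Ray parameter p = sin 8.5° / 860 = 1.7187e-04 s/m.
sin θ_3 = p·V_3 = 1.7187e-04 × 1727 = 0.2968.
θ_3 = 17.27° from the vertical.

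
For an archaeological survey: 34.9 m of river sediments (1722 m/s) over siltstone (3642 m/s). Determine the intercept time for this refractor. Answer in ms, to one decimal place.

35.7 ms

θ_c = arcsin(V₁/V₂) = arcsin(1722/3642) = 28.22°; cos θ_c = 0.8812.
tᵢ = 2h·cos θ_c / V₁ = 2·34.9·0.8812 / 1722 = 0.03572 s.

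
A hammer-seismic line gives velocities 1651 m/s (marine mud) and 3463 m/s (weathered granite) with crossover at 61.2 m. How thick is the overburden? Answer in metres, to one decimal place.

x_cross = 2h·√((V₂+V₁)/(V₂−V₁)) → h = x_cross / (2·√((V₂+V₁)/(V₂−V₁))).
√((V₂+V₁)/(V₂−V₁)) = √((3463+1651)/(3463−1651)) = 1.6800.
h = 61.2 / (2·1.6800) = 18.21 m.

18.2 m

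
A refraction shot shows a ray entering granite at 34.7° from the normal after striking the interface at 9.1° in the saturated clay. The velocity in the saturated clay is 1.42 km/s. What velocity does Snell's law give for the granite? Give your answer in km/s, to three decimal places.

5.111 km/s

Snell's law: sin 9.1°/V₁ = sin 34.7°/V₂.
V₂ = V₁·sin 34.7°/sin 9.1° = 1.42 × 3.5994 = 5.111 km/s.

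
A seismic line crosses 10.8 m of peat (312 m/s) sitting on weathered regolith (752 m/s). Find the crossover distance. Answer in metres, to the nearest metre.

34 m

x_cross = 2h·√((V₂+V₁)/(V₂−V₁)).
(V₂+V₁)/(V₂−V₁) = (752+312)/(752−312) = 2.4182; √ = 1.5551.
x_cross = 2·10.8·1.5551 = 33.59 m.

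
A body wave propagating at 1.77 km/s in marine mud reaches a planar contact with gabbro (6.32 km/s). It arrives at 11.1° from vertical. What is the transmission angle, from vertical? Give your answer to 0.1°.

43.4°

Snell's law: sin θ₂ = (V₂/V₁)·sin θ₁ = (6.32/1.77)·sin 11.1° = 0.6874.
θ₂ = arcsin 0.6874 = 43.43° from the normal.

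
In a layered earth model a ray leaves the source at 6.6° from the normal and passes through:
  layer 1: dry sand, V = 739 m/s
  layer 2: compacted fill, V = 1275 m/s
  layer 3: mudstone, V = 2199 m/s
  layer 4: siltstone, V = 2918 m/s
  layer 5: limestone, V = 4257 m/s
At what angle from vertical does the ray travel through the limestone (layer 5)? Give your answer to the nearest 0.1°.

41.5°

Snell's law across each interface conserves sin θ / V, so sin θ_5 = V_5·sin θ₁/V₁.
sin θ_5 = 4257 × sin 6.6° / 739 = 0.6621.
θ_5 = arcsin 0.6621 = 41.46°.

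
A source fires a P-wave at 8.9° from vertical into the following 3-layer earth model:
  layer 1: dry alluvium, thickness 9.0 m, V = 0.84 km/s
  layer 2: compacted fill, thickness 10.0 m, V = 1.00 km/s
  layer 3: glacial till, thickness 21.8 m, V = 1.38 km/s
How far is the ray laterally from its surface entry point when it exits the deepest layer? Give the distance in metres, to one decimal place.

9.0 m

Ray parameter p = sin 8.9° / 0.84 km/s = 1.8418e-01 s/km.
Layer 1: θ = 8.90°; offset = 9.0·tan 8.90° = 1.409 m.
Layer 2: sin θ = p·1.00 = 0.1842 → θ = 10.61°; offset = 10.0·tan 10.61° = 1.874 m.
Layer 3: sin θ = p·1.38 = 0.2542 → θ = 14.72°; offset = 21.8·tan 14.72° = 5.729 m.
Total horizontal offset = 9.012 m.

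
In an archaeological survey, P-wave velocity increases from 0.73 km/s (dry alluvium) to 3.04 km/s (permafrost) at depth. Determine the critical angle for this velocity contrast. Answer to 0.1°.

Critical incidence: sin θ_c = V₁/V₂ = 0.73/3.04 = 0.2401.
θ_c = arcsin 0.2401 = 13.89°.

13.9°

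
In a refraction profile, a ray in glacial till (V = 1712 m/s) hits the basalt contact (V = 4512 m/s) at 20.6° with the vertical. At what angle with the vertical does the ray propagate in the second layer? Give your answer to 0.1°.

Snell's law: sin θ₂ = (V₂/V₁)·sin θ₁ = (4512/1712)·sin 20.6° = 0.9273.
θ₂ = sin⁻¹(0.9273) = 68.02° (from vertical).

68.0°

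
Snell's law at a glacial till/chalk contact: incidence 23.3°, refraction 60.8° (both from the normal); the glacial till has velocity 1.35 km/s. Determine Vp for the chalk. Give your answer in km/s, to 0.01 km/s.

2.98 km/s

sin 23.3° = 0.3955; sin 60.8° = 0.8729.
V₂ = V₁·(sin θ₂/sin θ₁) = 1.35·(0.8729/0.3955) = 2.98 km/s.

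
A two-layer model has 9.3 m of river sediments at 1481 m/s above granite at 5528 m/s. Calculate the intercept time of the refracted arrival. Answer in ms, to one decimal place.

θ_c = arcsin(V₁/V₂) = arcsin(1481/5528) = 15.54°; cos θ_c = 0.9634.
tᵢ = 2h·cos θ_c / V₁ = 2·9.3·0.9634 / 1481 = 0.01210 s.

12.1 ms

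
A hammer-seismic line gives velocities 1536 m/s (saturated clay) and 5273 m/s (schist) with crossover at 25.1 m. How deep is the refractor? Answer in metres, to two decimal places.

h = (x_cross/2)·√((V₂−V₁)/(V₂+V₁)).
(V₂−V₁)/(V₂+V₁) = (5273−1536)/(5273+1536) = 0.5488; √ = 0.7408.
h = (25.1/2)·0.7408 = 9.30 m.

9.30 m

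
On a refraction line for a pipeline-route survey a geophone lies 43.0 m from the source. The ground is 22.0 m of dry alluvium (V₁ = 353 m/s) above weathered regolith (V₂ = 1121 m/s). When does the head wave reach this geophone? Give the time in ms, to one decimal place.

156.7 ms

θ_c = arcsin(V₁/V₂) = arcsin(353/1121) = 18.35°, cos θ_c = 0.9491.
Intercept time tᵢ = 2h cos θ_c / V₁ = 2·22.0·0.9491/353 = 0.11830 s.
t = x/V₂ + tᵢ = 43.0/1121 + 0.11830 = 0.15666 s.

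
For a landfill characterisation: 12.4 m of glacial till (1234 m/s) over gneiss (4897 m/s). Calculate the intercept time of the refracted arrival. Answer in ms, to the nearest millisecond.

tᵢ = 2h·√(V₂²−V₁²)/(V₁V₂).
√(V₂²−V₁²) = √(4897²−1234²) = 4739.0 m/s.
tᵢ = 2·12.4·4739.0/(1234·4897) = 0.01945 s.

19 ms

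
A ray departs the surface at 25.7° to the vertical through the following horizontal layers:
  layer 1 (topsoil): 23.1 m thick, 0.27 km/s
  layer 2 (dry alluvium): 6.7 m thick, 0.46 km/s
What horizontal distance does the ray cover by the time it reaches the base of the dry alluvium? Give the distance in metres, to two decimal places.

Apply Snell's law at each interface; in layer i the horizontal offset is hᵢ·tan θᵢ.
Layer 1: θ = 25.70°; offset = 23.1·tan 25.70° = 11.1173 m.
Layer 2: sin θ = 0.46·sin 25.7°/0.27 = 0.7388, θ = 47.63°; offset = 6.7·tan 47.63° = 7.3456 m.
Σ offsets = 18.4628 m.

18.46 m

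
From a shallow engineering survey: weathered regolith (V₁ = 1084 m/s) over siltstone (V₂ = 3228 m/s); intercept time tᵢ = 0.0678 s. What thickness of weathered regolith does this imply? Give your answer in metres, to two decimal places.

39.01 m

h = tᵢ·V₁·V₂ / (2·√(V₂²−V₁²)).
√(V₂²−V₁²) = √(3228² − 1084²) = 3040.5 m/s.
h = 0.0678 s × 1084 × 3228 / (2 × 3040.5) = 39.01 m.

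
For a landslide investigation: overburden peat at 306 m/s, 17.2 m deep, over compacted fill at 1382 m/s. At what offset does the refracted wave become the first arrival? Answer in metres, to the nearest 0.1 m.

43.1 m

x_cross = 2h·√((V₂+V₁)/(V₂−V₁)).
(V₂+V₁)/(V₂−V₁) = (1382+306)/(1382−306) = 1.5688; √ = 1.2525.
x_cross = 2·17.2·1.2525 = 43.09 m.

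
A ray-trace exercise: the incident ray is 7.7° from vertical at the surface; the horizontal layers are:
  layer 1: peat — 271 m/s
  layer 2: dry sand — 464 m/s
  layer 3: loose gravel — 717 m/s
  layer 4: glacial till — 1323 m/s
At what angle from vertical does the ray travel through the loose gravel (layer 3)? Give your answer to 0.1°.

Snell's law across each interface conserves sin θ / V, so sin θ_3 = V_3·sin θ₁/V₁.
sin θ_3 = 717 × sin 7.7° / 271 = 0.3545.
θ_3 = arcsin 0.3545 = 20.76°.

20.8°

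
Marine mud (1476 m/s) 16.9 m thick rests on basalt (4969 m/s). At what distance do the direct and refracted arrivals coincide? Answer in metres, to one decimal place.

x_cross = 2h·√((V₂+V₁)/(V₂−V₁)).
(V₂+V₁)/(V₂−V₁) = (4969+1476)/(4969−1476) = 1.8451; √ = 1.3584.
x_cross = 2·16.9·1.3584 = 45.91 m.

45.9 m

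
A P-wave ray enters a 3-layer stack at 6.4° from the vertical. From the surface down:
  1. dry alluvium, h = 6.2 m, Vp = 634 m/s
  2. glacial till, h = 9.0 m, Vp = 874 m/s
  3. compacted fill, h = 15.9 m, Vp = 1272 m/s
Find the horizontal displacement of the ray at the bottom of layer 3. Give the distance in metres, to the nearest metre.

6 m

Apply Snell's law at each interface; in layer i the horizontal offset is hᵢ·tan θᵢ.
Layer 1: θ = 6.40°; offset = 6.2·tan 6.40° = 0.695 m.
Layer 2: sin θ = 874·sin 6.4°/634 = 0.1537, θ = 8.84°; offset = 9.0·tan 8.84° = 1.400 m.
Layer 3: sin θ = 1272·sin 6.4°/634 = 0.2236, θ = 12.92°; offset = 15.9·tan 12.92° = 3.648 m.
Σ offsets = 5.743 m.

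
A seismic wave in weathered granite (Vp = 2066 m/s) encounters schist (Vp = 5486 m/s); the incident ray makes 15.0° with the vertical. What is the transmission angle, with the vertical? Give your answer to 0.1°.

sin θ₁/V₁ = sin θ₂/V₂ ⇒ sin θ₂ = 5486·sin 15.0°/2066 = 5486·0.2588/2066 = 0.6873.
θ₂ = arcsin 0.6873 = 43.41° from the normal.

43.4°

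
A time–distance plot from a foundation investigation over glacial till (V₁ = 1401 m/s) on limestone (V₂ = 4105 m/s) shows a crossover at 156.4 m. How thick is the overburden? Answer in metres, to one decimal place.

54.8 m

h = (x_cross/2)·√((V₂−V₁)/(V₂+V₁)).
(V₂−V₁)/(V₂+V₁) = (4105−1401)/(4105+1401) = 0.4911; √ = 0.7008.
h = (156.4/2)·0.7008 = 54.80 m.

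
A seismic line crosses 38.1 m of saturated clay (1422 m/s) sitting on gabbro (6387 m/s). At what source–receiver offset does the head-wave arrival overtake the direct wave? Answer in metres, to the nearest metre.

96 m

θ_c = arcsin(1422/6387) = 12.86°, so cos θ_c = 0.9749 and tᵢ = 2h cos θ_c/V₁ = 0.0522 s.
At crossover x/V₁ = x/V₂ + tᵢ ⇒ x = tᵢ/(1/V₁ − 1/V₂) = 0.05224/(7.0323e-04 − 1.5657e-04) = 95.56 m.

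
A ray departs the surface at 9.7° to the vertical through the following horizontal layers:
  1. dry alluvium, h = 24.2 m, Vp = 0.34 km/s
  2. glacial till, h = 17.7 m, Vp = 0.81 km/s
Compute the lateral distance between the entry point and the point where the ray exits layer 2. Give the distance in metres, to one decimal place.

11.9 m

Apply Snell's law at each interface; in layer i the horizontal offset is hᵢ·tan θᵢ.
Layer 1: θ = 9.70°; offset = 24.2·tan 9.70° = 4.137 m.
Layer 2: sin θ = 0.81·sin 9.7°/0.34 = 0.4014, θ = 23.67°; offset = 17.7·tan 23.67° = 7.757 m.
Summing the layer offsets gives 11.894 m.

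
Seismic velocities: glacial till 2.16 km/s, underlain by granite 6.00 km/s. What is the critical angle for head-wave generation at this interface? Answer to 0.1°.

At critical incidence the refracted ray runs along the interface (θ₂ = 90°), so sin θ_c = V₁/V₂.
θ_c = arcsin(2.16/6.00) = arcsin 0.3600 = 21.10°.

21.1°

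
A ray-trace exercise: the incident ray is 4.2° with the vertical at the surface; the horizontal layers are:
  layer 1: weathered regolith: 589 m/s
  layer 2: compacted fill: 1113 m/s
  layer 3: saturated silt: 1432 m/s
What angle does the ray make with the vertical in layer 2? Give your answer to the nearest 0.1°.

Ray parameter p = sin 4.2° / 589 = 1.2434e-04 s/m.
sin θ_2 = p·V_2 = 1.2434e-04 × 1113 = 0.1384.
θ_2 = arcsin 0.1384 = 7.95°.

8.0°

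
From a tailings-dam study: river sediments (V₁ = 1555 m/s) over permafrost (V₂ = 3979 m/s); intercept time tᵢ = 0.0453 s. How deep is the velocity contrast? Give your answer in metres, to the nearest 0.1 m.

38.3 m

h = tᵢ·V₁·V₂ / (2·√(V₂²−V₁²)).
√(V₂²−V₁²) = √(3979² − 1555²) = 3662.6 m/s.
h = 0.0453 s × 1555 × 3979 / (2 × 3662.6) = 38.26 m.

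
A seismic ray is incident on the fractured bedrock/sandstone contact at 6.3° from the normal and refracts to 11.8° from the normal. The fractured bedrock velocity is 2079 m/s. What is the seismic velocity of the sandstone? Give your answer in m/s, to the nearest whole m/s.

sin 6.3° = 0.1097; sin 11.8° = 0.2045.
V₂ = V₁·(sin θ₂/sin θ₁) = 2079·(0.2045/0.1097) = 3874.33 m/s.

3874 m/s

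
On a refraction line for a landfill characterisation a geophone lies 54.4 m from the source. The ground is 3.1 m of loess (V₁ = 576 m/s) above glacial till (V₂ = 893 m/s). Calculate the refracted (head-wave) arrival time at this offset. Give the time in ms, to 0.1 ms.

θ_c = arcsin(V₁/V₂) = arcsin(576/893) = 40.17°, cos θ_c = 0.7642.
Intercept time tᵢ = 2h cos θ_c / V₁ = 2·3.1·0.7642/576 = 0.00823 s.
t = x/V₂ + tᵢ = 54.4/893 + 0.00823 = 0.06914 s.

69.1 ms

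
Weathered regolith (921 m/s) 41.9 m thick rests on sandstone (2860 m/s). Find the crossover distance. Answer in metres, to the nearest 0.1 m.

x_cross = 2h·√((V₂+V₁)/(V₂−V₁)).
(V₂+V₁)/(V₂−V₁) = (2860+921)/(2860−921) = 1.9500; √ = 1.3964.
x_cross = 2·41.9·1.3964 = 117.02 m.

117.0 m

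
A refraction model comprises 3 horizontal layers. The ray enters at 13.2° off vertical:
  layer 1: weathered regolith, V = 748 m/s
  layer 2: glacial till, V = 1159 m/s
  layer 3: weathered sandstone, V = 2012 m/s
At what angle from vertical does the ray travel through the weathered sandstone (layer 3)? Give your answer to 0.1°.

37.9°

Ray parameter p = sin 13.2° / 748 = 3.0528e-04 s/m.
sin θ_3 = p·V_3 = 3.0528e-04 × 2012 = 0.6142.
θ_3 = 37.90° from the vertical.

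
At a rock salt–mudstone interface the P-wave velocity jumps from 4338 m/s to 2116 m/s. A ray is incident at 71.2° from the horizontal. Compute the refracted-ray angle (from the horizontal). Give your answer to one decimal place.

Angle from the normal: 90° − 71.2° = 18.8°.
sin θ₁/V₁ = sin θ₂/V₂ ⇒ sin θ₂ = 2116·sin 18.8°/4338 = 2116·0.3223/4338 = 0.1572.
θ₂ = sin⁻¹(0.1572) = 9.04° (from vertical).
From the interface: 90° − 9.04° = 80.96°.

81.0°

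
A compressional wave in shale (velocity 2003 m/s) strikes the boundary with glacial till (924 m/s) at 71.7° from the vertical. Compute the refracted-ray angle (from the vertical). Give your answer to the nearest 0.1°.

26.0°

Snell's law: sin θ₂ = (V₂/V₁)·sin θ₁ = (924/2003)·sin 71.7° = 0.4380.
θ₂ = sin⁻¹(0.4380) = 25.97° (from vertical).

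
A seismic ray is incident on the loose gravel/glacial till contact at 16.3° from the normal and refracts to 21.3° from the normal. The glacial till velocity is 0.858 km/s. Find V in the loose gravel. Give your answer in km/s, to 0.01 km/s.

Snell's law: sin 16.3°/V₁ = sin 21.3°/V₂.
V₁ = V₂·sin 16.3°/sin 21.3° = 0.858 × 0.7727 = 0.66 km/s.

0.66 km/s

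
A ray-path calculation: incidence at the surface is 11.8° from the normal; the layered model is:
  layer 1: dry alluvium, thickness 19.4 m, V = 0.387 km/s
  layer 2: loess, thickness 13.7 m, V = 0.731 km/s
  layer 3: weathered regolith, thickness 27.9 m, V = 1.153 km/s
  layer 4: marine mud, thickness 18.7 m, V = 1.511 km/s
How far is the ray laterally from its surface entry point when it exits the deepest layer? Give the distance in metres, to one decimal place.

Apply Snell's law at each interface; in layer i the horizontal offset is hᵢ·tan θᵢ.
Layer 1: θ = 11.80°; offset = 19.4·tan 11.80° = 4.053 m.
Layer 2: sin θ = 0.731·sin 11.8°/0.387 = 0.3863, θ = 22.72°; offset = 13.7·tan 22.72° = 5.737 m.
Layer 3: sin θ = 1.153·sin 11.8°/0.387 = 0.6093, θ = 37.54°; offset = 27.9·tan 37.54° = 21.436 m.
Layer 4: sin θ = 1.511·sin 11.8°/0.387 = 0.7984, θ = 52.98°; offset = 18.7·tan 52.98° = 24.798 m.
Σ offsets = 56.025 m.

56.0 m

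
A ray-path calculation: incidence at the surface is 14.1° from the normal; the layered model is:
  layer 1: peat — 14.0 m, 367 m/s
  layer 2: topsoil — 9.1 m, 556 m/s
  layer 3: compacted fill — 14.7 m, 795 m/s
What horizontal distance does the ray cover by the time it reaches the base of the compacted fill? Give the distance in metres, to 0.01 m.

16.26 m

Apply Snell's law at each interface; in layer i the horizontal offset is hᵢ·tan θᵢ.
Layer 1: θ = 14.10°; offset = 14.0·tan 14.10° = 3.5166 m.
Layer 2: sin θ = 556·sin 14.1°/367 = 0.3691, θ = 21.66°; offset = 9.1·tan 21.66° = 3.6137 m.
Layer 3: sin θ = 795·sin 14.1°/367 = 0.5277, θ = 31.85°; offset = 14.7·tan 31.85° = 9.1327 m.
Total horizontal offset = 16.2630 m.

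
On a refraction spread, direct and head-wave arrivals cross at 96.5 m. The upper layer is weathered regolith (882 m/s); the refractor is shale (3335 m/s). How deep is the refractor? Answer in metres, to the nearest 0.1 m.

h = (x_cross/2)·√((V₂−V₁)/(V₂+V₁)).
(V₂−V₁)/(V₂+V₁) = (3335−882)/(3335+882) = 0.5817; √ = 0.7627.
h = (96.5/2)·0.7627 = 36.80 m.

36.8 m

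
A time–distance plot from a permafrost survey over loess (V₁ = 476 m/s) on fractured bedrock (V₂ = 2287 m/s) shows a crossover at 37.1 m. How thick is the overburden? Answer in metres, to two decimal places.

x_cross = 2h·√((V₂+V₁)/(V₂−V₁)) → h = x_cross / (2·√((V₂+V₁)/(V₂−V₁))).
√((V₂+V₁)/(V₂−V₁)) = √((2287+476)/(2287−476)) = 1.2352.
h = 37.1 / (2·1.2352) = 15.02 m.

15.02 m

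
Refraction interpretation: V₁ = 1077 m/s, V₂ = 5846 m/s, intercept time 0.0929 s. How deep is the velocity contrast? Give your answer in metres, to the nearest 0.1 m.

θ_c = arcsin(1077/5846) = 10.62°; cos θ_c = 0.9829.
tᵢ = 2h cos θ_c/V₁ ⇒ h = tᵢ·V₁/(2 cos θ_c) = 0.0929·1077/(2·0.9829) = 50.90 m.

50.9 m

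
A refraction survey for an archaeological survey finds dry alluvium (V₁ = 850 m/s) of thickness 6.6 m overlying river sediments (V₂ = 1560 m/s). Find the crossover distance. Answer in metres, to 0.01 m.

24.32 m

θ_c = arcsin(850/1560) = 33.02°, so cos θ_c = 0.8385 and tᵢ = 2h cos θ_c/V₁ = 0.0130 s.
At crossover x/V₁ = x/V₂ + tᵢ ⇒ x = tᵢ/(1/V₁ − 1/V₂) = 0.01302/(1.1765e-03 − 6.4103e-04) = 24.32 m.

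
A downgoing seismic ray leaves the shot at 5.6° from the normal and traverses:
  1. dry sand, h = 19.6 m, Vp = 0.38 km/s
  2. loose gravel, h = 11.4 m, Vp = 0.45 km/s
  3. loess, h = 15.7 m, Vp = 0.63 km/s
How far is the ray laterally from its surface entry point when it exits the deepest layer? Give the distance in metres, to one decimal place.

5.8 m

p = sin θ₁/V₁ = sin 5.6°/0.38 = 2.5680e-01 s/km is conserved through the stack.
Layer 1: θ = 5.60°; offset = 19.6·tan 5.60° = 1.922 m.
Layer 2: sin θ = p·0.45 = 0.1156 → θ = 6.64°; offset = 11.4·tan 6.64° = 1.326 m.
Layer 3: sin θ = p·0.63 = 0.1618 → θ = 9.31°; offset = 15.7·tan 9.31° = 2.574 m.
Total horizontal offset = 5.822 m.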